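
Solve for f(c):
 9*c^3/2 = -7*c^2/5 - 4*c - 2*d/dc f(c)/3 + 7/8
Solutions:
 f(c) = C1 - 27*c^4/16 - 7*c^3/10 - 3*c^2 + 21*c/16


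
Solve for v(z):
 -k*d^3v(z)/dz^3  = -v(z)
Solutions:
 v(z) = C1*exp(z*(1/k)^(1/3)) + C2*exp(z*(-1 + sqrt(3)*I)*(1/k)^(1/3)/2) + C3*exp(-z*(1 + sqrt(3)*I)*(1/k)^(1/3)/2)


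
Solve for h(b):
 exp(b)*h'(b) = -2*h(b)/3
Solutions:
 h(b) = C1*exp(2*exp(-b)/3)


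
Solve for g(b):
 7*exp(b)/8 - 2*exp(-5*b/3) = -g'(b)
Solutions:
 g(b) = C1 - 7*exp(b)/8 - 6*exp(-5*b/3)/5


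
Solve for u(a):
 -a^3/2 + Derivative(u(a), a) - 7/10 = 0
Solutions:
 u(a) = C1 + a^4/8 + 7*a/10


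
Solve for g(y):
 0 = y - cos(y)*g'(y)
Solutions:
 g(y) = C1 + Integral(y/cos(y), y)


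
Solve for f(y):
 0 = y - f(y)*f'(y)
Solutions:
 f(y) = -sqrt(C1 + y^2)
 f(y) = sqrt(C1 + y^2)


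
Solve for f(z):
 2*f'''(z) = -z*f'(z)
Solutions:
 f(z) = C1 + Integral(C2*airyai(-2^(2/3)*z/2) + C3*airybi(-2^(2/3)*z/2), z)


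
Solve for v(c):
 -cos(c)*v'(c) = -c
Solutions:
 v(c) = C1 + Integral(c/cos(c), c)


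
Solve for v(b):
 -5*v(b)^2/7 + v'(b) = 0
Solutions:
 v(b) = -7/(C1 + 5*b)


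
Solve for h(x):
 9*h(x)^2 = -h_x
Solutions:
 h(x) = 1/(C1 + 9*x)


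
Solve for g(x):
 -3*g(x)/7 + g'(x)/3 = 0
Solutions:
 g(x) = C1*exp(9*x/7)


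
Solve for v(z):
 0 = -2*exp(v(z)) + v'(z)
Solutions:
 v(z) = log(-1/(C1 + 2*z))


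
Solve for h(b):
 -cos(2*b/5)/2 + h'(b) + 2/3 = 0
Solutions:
 h(b) = C1 - 2*b/3 + 5*sin(2*b/5)/4


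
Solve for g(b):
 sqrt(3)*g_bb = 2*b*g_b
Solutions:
 g(b) = C1 + C2*erfi(3^(3/4)*b/3)


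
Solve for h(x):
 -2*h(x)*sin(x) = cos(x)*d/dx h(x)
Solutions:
 h(x) = C1*cos(x)^2


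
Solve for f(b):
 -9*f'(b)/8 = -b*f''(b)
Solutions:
 f(b) = C1 + C2*b^(17/8)


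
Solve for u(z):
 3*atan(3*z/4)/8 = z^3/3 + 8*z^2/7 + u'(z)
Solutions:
 u(z) = C1 - z^4/12 - 8*z^3/21 + 3*z*atan(3*z/4)/8 - log(9*z^2 + 16)/4


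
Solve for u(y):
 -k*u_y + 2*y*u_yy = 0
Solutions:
 u(y) = C1 + y^(re(k)/2 + 1)*(C2*sin(log(y)*Abs(im(k))/2) + C3*cos(log(y)*im(k)/2))


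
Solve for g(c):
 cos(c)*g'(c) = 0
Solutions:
 g(c) = C1


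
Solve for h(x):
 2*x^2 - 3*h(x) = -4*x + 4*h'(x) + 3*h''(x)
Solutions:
 h(x) = 2*x^2/3 - 4*x/9 + (C1*sin(sqrt(5)*x/3) + C2*cos(sqrt(5)*x/3))*exp(-2*x/3) - 20/27


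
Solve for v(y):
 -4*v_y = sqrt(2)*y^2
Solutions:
 v(y) = C1 - sqrt(2)*y^3/12


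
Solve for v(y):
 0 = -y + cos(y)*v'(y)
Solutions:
 v(y) = C1 + Integral(y/cos(y), y)


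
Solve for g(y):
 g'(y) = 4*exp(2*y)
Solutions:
 g(y) = C1 + 2*exp(2*y)


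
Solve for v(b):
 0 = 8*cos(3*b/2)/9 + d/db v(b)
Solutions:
 v(b) = C1 - 16*sin(3*b/2)/27


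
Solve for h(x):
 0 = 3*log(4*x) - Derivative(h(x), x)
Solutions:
 h(x) = C1 + 3*x*log(x) - 3*x + x*log(64)


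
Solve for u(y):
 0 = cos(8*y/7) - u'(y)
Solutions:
 u(y) = C1 + 7*sin(8*y/7)/8


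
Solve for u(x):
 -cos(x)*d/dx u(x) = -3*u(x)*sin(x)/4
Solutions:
 u(x) = C1/cos(x)^(3/4)


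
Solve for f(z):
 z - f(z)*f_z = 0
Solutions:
 f(z) = -sqrt(C1 + z^2)
 f(z) = sqrt(C1 + z^2)


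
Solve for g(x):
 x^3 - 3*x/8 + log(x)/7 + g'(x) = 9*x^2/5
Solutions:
 g(x) = C1 - x^4/4 + 3*x^3/5 + 3*x^2/16 - x*log(x)/7 + x/7


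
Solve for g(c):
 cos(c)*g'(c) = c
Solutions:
 g(c) = C1 + Integral(c/cos(c), c)


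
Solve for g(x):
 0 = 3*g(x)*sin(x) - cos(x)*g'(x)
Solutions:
 g(x) = C1/cos(x)^3


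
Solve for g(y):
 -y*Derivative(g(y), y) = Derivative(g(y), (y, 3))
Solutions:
 g(y) = C1 + Integral(C2*airyai(-y) + C3*airybi(-y), y)


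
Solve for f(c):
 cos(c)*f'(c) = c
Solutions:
 f(c) = C1 + Integral(c/cos(c), c)


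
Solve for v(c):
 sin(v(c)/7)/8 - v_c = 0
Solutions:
 -c/8 + 7*log(cos(v(c)/7) - 1)/2 - 7*log(cos(v(c)/7) + 1)/2 = C1


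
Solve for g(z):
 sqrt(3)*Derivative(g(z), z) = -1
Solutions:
 g(z) = C1 - sqrt(3)*z/3


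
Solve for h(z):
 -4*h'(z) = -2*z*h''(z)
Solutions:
 h(z) = C1 + C2*z^3


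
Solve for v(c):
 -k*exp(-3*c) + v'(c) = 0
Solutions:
 v(c) = C1 - k*exp(-3*c)/3


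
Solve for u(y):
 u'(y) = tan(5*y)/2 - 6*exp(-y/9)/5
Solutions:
 u(y) = C1 + log(tan(5*y)^2 + 1)/20 + 54*exp(-y/9)/5


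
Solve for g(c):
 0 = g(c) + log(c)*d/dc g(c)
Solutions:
 g(c) = C1*exp(-li(c))


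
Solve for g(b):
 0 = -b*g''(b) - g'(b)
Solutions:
 g(b) = C1 + C2*log(b)


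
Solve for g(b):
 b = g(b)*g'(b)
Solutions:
 g(b) = -sqrt(C1 + b^2)
 g(b) = sqrt(C1 + b^2)


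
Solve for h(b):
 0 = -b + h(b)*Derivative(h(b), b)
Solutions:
 h(b) = -sqrt(C1 + b^2)
 h(b) = sqrt(C1 + b^2)


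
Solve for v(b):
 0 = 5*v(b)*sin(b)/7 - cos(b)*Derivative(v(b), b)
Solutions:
 v(b) = C1/cos(b)^(5/7)


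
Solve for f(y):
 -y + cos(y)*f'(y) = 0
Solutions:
 f(y) = C1 + Integral(y/cos(y), y)


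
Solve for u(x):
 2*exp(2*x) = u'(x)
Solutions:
 u(x) = C1 + exp(2*x)


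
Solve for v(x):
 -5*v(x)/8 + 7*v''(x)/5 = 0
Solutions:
 v(x) = C1*exp(-5*sqrt(14)*x/28) + C2*exp(5*sqrt(14)*x/28)


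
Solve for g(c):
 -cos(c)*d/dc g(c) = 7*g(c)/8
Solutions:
 g(c) = C1*(sin(c) - 1)^(7/16)/(sin(c) + 1)^(7/16)


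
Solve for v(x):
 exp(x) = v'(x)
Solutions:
 v(x) = C1 + exp(x)


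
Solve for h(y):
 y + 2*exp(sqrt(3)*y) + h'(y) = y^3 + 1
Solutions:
 h(y) = C1 + y^4/4 - y^2/2 + y - 2*sqrt(3)*exp(sqrt(3)*y)/3


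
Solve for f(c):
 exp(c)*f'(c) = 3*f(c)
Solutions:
 f(c) = C1*exp(-3*exp(-c))


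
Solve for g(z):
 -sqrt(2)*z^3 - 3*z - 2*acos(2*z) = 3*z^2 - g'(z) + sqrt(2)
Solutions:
 g(z) = C1 + sqrt(2)*z^4/4 + z^3 + 3*z^2/2 + 2*z*acos(2*z) + sqrt(2)*z - sqrt(1 - 4*z^2)


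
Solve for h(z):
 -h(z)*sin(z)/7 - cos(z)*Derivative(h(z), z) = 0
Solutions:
 h(z) = C1*cos(z)^(1/7)


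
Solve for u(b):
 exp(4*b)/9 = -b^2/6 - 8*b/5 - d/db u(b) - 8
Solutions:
 u(b) = C1 - b^3/18 - 4*b^2/5 - 8*b - exp(4*b)/36


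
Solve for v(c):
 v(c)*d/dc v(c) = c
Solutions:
 v(c) = -sqrt(C1 + c^2)
 v(c) = sqrt(C1 + c^2)


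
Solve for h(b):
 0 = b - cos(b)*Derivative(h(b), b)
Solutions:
 h(b) = C1 + Integral(b/cos(b), b)


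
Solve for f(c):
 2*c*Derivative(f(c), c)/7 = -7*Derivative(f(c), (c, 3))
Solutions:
 f(c) = C1 + Integral(C2*airyai(-14^(1/3)*c/7) + C3*airybi(-14^(1/3)*c/7), c)


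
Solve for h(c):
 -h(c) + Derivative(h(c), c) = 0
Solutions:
 h(c) = C1*exp(c)


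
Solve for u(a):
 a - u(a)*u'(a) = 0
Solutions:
 u(a) = -sqrt(C1 + a^2)
 u(a) = sqrt(C1 + a^2)


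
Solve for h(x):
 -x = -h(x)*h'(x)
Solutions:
 h(x) = -sqrt(C1 + x^2)
 h(x) = sqrt(C1 + x^2)


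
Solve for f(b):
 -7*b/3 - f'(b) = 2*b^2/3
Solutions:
 f(b) = C1 - 2*b^3/9 - 7*b^2/6


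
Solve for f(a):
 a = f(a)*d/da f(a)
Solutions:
 f(a) = -sqrt(C1 + a^2)
 f(a) = sqrt(C1 + a^2)


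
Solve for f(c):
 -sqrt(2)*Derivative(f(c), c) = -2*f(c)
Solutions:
 f(c) = C1*exp(sqrt(2)*c)


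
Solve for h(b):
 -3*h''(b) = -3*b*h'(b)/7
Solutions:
 h(b) = C1 + C2*erfi(sqrt(14)*b/14)


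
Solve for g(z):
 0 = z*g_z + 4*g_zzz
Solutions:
 g(z) = C1 + Integral(C2*airyai(-2^(1/3)*z/2) + C3*airybi(-2^(1/3)*z/2), z)


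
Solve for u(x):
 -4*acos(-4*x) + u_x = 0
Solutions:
 u(x) = C1 + 4*x*acos(-4*x) + sqrt(1 - 16*x^2)


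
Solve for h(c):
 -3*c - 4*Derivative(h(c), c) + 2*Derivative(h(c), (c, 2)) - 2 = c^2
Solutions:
 h(c) = C1 + C2*exp(2*c) - c^3/12 - c^2/2 - c


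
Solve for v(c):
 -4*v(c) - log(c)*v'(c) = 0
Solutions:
 v(c) = C1*exp(-4*li(c))


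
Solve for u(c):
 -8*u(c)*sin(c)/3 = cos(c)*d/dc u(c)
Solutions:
 u(c) = C1*cos(c)^(8/3)


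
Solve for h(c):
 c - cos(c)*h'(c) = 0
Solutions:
 h(c) = C1 + Integral(c/cos(c), c)


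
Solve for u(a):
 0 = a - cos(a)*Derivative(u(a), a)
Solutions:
 u(a) = C1 + Integral(a/cos(a), a)


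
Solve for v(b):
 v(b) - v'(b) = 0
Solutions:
 v(b) = C1*exp(b)


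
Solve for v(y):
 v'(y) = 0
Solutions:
 v(y) = C1


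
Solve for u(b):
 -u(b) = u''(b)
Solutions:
 u(b) = C1*sin(b) + C2*cos(b)


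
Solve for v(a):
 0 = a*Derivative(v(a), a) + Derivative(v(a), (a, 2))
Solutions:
 v(a) = C1 + C2*erf(sqrt(2)*a/2)


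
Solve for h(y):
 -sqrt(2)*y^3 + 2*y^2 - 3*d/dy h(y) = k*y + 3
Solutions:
 h(y) = C1 - k*y^2/6 - sqrt(2)*y^4/12 + 2*y^3/9 - y


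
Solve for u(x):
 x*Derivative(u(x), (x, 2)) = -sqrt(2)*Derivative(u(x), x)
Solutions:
 u(x) = C1 + C2*x^(1 - sqrt(2))


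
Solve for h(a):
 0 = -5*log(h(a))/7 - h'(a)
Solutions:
 li(h(a)) = C1 - 5*a/7


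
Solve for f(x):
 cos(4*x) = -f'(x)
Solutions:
 f(x) = C1 - sin(4*x)/4


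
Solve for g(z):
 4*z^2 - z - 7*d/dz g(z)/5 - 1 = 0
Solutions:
 g(z) = C1 + 20*z^3/21 - 5*z^2/14 - 5*z/7


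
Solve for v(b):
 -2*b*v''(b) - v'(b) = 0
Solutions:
 v(b) = C1 + C2*sqrt(b)


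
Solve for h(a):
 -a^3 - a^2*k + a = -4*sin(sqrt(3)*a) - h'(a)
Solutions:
 h(a) = C1 + a^4/4 + a^3*k/3 - a^2/2 + 4*sqrt(3)*cos(sqrt(3)*a)/3


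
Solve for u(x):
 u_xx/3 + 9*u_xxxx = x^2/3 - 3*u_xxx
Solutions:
 u(x) = C1 + C2*x + x^4/12 - 3*x^3 + 54*x^2 + (C3*sin(sqrt(3)*x/18) + C4*cos(sqrt(3)*x/18))*exp(-x/6)


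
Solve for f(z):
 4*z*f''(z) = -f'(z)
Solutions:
 f(z) = C1 + C2*z^(3/4)


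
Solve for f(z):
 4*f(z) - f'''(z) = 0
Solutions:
 f(z) = C3*exp(2^(2/3)*z) + (C1*sin(2^(2/3)*sqrt(3)*z/2) + C2*cos(2^(2/3)*sqrt(3)*z/2))*exp(-2^(2/3)*z/2)


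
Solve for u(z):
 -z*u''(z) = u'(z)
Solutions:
 u(z) = C1 + C2*log(z)


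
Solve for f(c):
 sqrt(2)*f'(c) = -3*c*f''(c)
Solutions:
 f(c) = C1 + C2*c^(1 - sqrt(2)/3)


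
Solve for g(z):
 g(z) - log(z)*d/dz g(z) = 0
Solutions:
 g(z) = C1*exp(li(z))


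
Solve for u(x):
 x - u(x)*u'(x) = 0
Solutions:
 u(x) = -sqrt(C1 + x^2)
 u(x) = sqrt(C1 + x^2)


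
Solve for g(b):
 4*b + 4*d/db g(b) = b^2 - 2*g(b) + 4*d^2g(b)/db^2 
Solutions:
 g(b) = C1*exp(b*(1 - sqrt(3))/2) + C2*exp(b*(1 + sqrt(3))/2) + b^2/2 - 4*b + 10


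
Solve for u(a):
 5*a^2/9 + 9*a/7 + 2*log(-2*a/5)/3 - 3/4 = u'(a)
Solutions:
 u(a) = C1 + 5*a^3/27 + 9*a^2/14 + 2*a*log(-a)/3 + a*(-17 - 8*log(5) + 8*log(2))/12


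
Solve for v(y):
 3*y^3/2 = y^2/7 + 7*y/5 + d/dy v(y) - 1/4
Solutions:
 v(y) = C1 + 3*y^4/8 - y^3/21 - 7*y^2/10 + y/4


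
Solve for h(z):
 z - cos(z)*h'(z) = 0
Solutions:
 h(z) = C1 + Integral(z/cos(z), z)


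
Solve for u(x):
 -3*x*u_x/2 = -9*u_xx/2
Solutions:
 u(x) = C1 + C2*erfi(sqrt(6)*x/6)


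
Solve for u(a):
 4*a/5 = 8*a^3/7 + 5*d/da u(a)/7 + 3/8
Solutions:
 u(a) = C1 - 2*a^4/5 + 14*a^2/25 - 21*a/40


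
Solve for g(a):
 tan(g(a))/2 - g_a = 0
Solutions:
 g(a) = pi - asin(C1*exp(a/2))
 g(a) = asin(C1*exp(a/2))


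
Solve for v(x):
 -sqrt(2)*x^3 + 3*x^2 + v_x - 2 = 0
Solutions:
 v(x) = C1 + sqrt(2)*x^4/4 - x^3 + 2*x


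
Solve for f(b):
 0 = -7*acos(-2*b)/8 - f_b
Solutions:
 f(b) = C1 - 7*b*acos(-2*b)/8 - 7*sqrt(1 - 4*b^2)/16


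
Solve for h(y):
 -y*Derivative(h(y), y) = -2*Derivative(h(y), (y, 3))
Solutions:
 h(y) = C1 + Integral(C2*airyai(2^(2/3)*y/2) + C3*airybi(2^(2/3)*y/2), y)


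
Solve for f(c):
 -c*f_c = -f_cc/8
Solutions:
 f(c) = C1 + C2*erfi(2*c)


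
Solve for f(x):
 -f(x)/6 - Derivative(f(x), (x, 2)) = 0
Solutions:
 f(x) = C1*sin(sqrt(6)*x/6) + C2*cos(sqrt(6)*x/6)


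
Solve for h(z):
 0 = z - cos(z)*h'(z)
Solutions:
 h(z) = C1 + Integral(z/cos(z), z)


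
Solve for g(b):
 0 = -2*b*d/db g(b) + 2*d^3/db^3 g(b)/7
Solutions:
 g(b) = C1 + Integral(C2*airyai(7^(1/3)*b) + C3*airybi(7^(1/3)*b), b)


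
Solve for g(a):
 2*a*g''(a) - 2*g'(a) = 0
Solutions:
 g(a) = C1 + C2*a^2


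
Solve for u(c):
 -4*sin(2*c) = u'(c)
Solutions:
 u(c) = C1 + 2*cos(2*c)


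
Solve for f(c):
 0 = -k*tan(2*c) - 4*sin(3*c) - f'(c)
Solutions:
 f(c) = C1 + k*log(cos(2*c))/2 + 4*cos(3*c)/3


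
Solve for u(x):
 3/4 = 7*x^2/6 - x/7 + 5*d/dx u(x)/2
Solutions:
 u(x) = C1 - 7*x^3/45 + x^2/35 + 3*x/10


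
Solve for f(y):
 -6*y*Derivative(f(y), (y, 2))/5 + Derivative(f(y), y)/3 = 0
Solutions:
 f(y) = C1 + C2*y^(23/18)


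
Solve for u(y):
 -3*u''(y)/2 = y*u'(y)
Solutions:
 u(y) = C1 + C2*erf(sqrt(3)*y/3)


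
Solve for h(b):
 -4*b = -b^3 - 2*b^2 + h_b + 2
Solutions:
 h(b) = C1 + b^4/4 + 2*b^3/3 - 2*b^2 - 2*b


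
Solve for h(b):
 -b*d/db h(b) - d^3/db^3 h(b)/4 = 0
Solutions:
 h(b) = C1 + Integral(C2*airyai(-2^(2/3)*b) + C3*airybi(-2^(2/3)*b), b)


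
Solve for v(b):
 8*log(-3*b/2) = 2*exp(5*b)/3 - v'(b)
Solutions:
 v(b) = C1 - 8*b*log(-b) + 8*b*(-log(3) + log(2) + 1) + 2*exp(5*b)/15


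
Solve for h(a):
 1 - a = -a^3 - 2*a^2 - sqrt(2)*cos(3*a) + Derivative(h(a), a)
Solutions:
 h(a) = C1 + a^4/4 + 2*a^3/3 - a^2/2 + a + sqrt(2)*sin(3*a)/3


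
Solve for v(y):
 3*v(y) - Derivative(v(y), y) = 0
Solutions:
 v(y) = C1*exp(3*y)


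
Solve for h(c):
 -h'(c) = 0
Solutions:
 h(c) = C1


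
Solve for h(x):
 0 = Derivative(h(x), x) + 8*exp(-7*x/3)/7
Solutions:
 h(x) = C1 + 24*exp(-7*x/3)/49


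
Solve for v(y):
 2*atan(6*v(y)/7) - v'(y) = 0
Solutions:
 Integral(1/atan(6*_y/7), (_y, v(y))) = C1 + 2*y


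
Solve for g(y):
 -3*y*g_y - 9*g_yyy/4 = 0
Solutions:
 g(y) = C1 + Integral(C2*airyai(-6^(2/3)*y/3) + C3*airybi(-6^(2/3)*y/3), y)


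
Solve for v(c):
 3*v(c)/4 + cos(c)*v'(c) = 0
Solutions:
 v(c) = C1*(sin(c) - 1)^(3/8)/(sin(c) + 1)^(3/8)


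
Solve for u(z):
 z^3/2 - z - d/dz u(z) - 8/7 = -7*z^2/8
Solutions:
 u(z) = C1 + z^4/8 + 7*z^3/24 - z^2/2 - 8*z/7


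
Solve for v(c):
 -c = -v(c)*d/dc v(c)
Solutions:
 v(c) = -sqrt(C1 + c^2)
 v(c) = sqrt(C1 + c^2)


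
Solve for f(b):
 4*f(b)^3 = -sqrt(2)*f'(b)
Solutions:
 f(b) = -sqrt(2)*sqrt(-1/(C1 - 2*sqrt(2)*b))/2
 f(b) = sqrt(2)*sqrt(-1/(C1 - 2*sqrt(2)*b))/2


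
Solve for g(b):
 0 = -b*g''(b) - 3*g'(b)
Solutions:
 g(b) = C1 + C2/b^2


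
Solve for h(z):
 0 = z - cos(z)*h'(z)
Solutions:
 h(z) = C1 + Integral(z/cos(z), z)


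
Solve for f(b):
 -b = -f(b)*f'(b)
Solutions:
 f(b) = -sqrt(C1 + b^2)
 f(b) = sqrt(C1 + b^2)


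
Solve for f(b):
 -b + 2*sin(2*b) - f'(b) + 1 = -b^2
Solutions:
 f(b) = C1 + b^3/3 - b^2/2 + b - cos(2*b)


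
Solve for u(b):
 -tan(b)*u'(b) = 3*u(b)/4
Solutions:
 u(b) = C1/sin(b)^(3/4)


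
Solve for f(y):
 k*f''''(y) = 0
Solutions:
 f(y) = C1 + C2*y + C3*y^2 + C4*y^3


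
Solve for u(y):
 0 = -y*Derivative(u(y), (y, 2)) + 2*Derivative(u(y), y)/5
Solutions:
 u(y) = C1 + C2*y^(7/5)


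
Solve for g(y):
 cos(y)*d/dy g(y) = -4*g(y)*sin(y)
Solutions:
 g(y) = C1*cos(y)^4


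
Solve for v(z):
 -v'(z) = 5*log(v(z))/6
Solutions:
 li(v(z)) = C1 - 5*z/6


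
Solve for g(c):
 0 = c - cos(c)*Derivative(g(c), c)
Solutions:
 g(c) = C1 + Integral(c/cos(c), c)


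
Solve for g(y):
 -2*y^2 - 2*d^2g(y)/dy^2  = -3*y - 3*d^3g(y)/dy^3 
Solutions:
 g(y) = C1 + C2*y + C3*exp(2*y/3) - y^4/12 - y^3/4 - 9*y^2/8


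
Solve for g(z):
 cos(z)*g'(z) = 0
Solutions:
 g(z) = C1


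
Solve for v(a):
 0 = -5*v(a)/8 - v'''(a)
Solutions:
 v(a) = C3*exp(-5^(1/3)*a/2) + (C1*sin(sqrt(3)*5^(1/3)*a/4) + C2*cos(sqrt(3)*5^(1/3)*a/4))*exp(5^(1/3)*a/4)


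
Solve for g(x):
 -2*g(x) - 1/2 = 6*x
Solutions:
 g(x) = -3*x - 1/4


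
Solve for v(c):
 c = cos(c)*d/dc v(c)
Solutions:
 v(c) = C1 + Integral(c/cos(c), c)


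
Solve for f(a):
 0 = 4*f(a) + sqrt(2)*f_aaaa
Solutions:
 f(a) = (C1*sin(2^(7/8)*a/2) + C2*cos(2^(7/8)*a/2))*exp(-2^(7/8)*a/2) + (C3*sin(2^(7/8)*a/2) + C4*cos(2^(7/8)*a/2))*exp(2^(7/8)*a/2)


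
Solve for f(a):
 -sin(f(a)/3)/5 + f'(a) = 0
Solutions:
 -a/5 + 3*log(cos(f(a)/3) - 1)/2 - 3*log(cos(f(a)/3) + 1)/2 = C1


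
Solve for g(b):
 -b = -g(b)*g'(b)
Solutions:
 g(b) = -sqrt(C1 + b^2)
 g(b) = sqrt(C1 + b^2)


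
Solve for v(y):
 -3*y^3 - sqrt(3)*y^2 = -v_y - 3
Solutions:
 v(y) = C1 + 3*y^4/4 + sqrt(3)*y^3/3 - 3*y


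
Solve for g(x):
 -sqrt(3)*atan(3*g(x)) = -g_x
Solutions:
 Integral(1/atan(3*_y), (_y, g(x))) = C1 + sqrt(3)*x


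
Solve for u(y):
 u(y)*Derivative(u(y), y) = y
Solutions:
 u(y) = -sqrt(C1 + y^2)
 u(y) = sqrt(C1 + y^2)


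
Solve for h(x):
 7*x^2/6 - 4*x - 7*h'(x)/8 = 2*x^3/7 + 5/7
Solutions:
 h(x) = C1 - 4*x^4/49 + 4*x^3/9 - 16*x^2/7 - 40*x/49


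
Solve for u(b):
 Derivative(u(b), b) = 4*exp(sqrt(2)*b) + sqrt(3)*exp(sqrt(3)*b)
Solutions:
 u(b) = C1 + 2*sqrt(2)*exp(sqrt(2)*b) + exp(sqrt(3)*b)


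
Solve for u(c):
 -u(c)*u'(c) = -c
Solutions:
 u(c) = -sqrt(C1 + c^2)
 u(c) = sqrt(C1 + c^2)


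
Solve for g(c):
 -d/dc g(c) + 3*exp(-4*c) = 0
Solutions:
 g(c) = C1 - 3*exp(-4*c)/4


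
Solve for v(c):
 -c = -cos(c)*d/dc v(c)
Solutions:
 v(c) = C1 + Integral(c/cos(c), c)


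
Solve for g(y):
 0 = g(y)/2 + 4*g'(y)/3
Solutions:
 g(y) = C1*exp(-3*y/8)


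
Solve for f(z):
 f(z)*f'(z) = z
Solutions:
 f(z) = -sqrt(C1 + z^2)
 f(z) = sqrt(C1 + z^2)


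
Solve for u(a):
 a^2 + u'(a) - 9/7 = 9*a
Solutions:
 u(a) = C1 - a^3/3 + 9*a^2/2 + 9*a/7


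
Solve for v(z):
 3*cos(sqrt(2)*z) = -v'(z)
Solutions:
 v(z) = C1 - 3*sqrt(2)*sin(sqrt(2)*z)/2


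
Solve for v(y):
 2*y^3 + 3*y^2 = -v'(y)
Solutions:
 v(y) = C1 - y^4/2 - y^3


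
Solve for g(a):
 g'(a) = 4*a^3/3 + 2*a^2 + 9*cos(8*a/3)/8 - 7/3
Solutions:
 g(a) = C1 + a^4/3 + 2*a^3/3 - 7*a/3 + 27*sin(8*a/3)/64


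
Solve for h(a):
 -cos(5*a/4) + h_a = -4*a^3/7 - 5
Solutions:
 h(a) = C1 - a^4/7 - 5*a + 4*sin(5*a/4)/5


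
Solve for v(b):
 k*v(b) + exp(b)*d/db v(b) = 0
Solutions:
 v(b) = C1*exp(k*exp(-b))


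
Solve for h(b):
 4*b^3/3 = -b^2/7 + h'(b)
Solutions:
 h(b) = C1 + b^4/3 + b^3/21


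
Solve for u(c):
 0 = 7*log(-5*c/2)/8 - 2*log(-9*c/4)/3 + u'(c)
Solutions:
 u(c) = C1 - 5*c*log(-c)/24 + c*(-21*log(5) - 11*log(2) + 5 + 32*log(3))/24


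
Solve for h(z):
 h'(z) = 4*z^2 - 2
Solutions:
 h(z) = C1 + 4*z^3/3 - 2*z


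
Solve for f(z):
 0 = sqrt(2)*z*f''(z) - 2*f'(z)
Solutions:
 f(z) = C1 + C2*z^(1 + sqrt(2))


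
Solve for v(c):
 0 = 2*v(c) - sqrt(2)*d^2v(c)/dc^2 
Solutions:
 v(c) = C1*exp(-2^(1/4)*c) + C2*exp(2^(1/4)*c)


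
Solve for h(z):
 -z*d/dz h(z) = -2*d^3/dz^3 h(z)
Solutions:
 h(z) = C1 + Integral(C2*airyai(2^(2/3)*z/2) + C3*airybi(2^(2/3)*z/2), z)


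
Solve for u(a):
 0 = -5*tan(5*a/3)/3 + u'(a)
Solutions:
 u(a) = C1 - log(cos(5*a/3))


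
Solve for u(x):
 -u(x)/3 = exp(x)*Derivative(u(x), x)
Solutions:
 u(x) = C1*exp(exp(-x)/3)


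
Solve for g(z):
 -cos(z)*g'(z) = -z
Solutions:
 g(z) = C1 + Integral(z/cos(z), z)


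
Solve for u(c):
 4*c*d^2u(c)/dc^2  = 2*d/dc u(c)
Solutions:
 u(c) = C1 + C2*c^(3/2)


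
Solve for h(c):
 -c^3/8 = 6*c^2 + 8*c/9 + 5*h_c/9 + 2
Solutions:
 h(c) = C1 - 9*c^4/160 - 18*c^3/5 - 4*c^2/5 - 18*c/5


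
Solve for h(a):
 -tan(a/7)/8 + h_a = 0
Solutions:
 h(a) = C1 - 7*log(cos(a/7))/8


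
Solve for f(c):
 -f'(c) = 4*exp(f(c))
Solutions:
 f(c) = log(1/(C1 + 4*c))


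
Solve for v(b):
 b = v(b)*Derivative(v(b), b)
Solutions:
 v(b) = -sqrt(C1 + b^2)
 v(b) = sqrt(C1 + b^2)


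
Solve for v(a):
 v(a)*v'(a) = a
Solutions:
 v(a) = -sqrt(C1 + a^2)
 v(a) = sqrt(C1 + a^2)


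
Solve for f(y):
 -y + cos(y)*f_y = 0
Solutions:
 f(y) = C1 + Integral(y/cos(y), y)


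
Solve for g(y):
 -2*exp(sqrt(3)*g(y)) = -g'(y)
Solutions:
 g(y) = sqrt(3)*(2*log(-1/(C1 + 2*y)) - log(3))/6


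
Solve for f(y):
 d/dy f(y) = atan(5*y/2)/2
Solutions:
 f(y) = C1 + y*atan(5*y/2)/2 - log(25*y^2 + 4)/10


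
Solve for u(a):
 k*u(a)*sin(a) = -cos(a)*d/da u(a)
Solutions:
 u(a) = C1*exp(k*log(cos(a)))


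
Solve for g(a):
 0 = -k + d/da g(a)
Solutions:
 g(a) = C1 + a*k


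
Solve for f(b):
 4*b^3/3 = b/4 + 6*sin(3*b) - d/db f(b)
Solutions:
 f(b) = C1 - b^4/3 + b^2/8 - 2*cos(3*b)


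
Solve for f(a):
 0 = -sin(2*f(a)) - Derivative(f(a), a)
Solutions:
 f(a) = pi - acos((-C1 - exp(4*a))/(C1 - exp(4*a)))/2
 f(a) = acos((-C1 - exp(4*a))/(C1 - exp(4*a)))/2


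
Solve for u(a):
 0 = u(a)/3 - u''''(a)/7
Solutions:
 u(a) = C1*exp(-3^(3/4)*7^(1/4)*a/3) + C2*exp(3^(3/4)*7^(1/4)*a/3) + C3*sin(3^(3/4)*7^(1/4)*a/3) + C4*cos(3^(3/4)*7^(1/4)*a/3)


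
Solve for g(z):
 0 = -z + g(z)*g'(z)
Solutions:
 g(z) = -sqrt(C1 + z^2)
 g(z) = sqrt(C1 + z^2)


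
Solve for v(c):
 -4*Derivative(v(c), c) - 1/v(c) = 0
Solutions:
 v(c) = -sqrt(C1 - 2*c)/2
 v(c) = sqrt(C1 - 2*c)/2


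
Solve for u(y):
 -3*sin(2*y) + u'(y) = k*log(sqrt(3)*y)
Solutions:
 u(y) = C1 + k*y*(log(y) - 1) + k*y*log(3)/2 - 3*cos(2*y)/2


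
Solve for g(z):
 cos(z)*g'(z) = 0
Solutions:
 g(z) = C1


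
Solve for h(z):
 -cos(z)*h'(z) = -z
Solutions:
 h(z) = C1 + Integral(z/cos(z), z)


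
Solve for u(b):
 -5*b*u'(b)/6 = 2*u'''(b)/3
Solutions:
 u(b) = C1 + Integral(C2*airyai(-10^(1/3)*b/2) + C3*airybi(-10^(1/3)*b/2), b)


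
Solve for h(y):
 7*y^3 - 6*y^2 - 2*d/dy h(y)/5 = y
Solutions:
 h(y) = C1 + 35*y^4/8 - 5*y^3 - 5*y^2/4


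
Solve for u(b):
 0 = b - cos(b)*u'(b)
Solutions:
 u(b) = C1 + Integral(b/cos(b), b)


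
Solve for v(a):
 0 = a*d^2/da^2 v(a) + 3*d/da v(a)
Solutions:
 v(a) = C1 + C2/a^2


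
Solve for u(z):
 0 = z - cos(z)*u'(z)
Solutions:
 u(z) = C1 + Integral(z/cos(z), z)


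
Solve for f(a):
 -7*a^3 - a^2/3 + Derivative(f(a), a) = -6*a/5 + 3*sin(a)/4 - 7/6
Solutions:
 f(a) = C1 + 7*a^4/4 + a^3/9 - 3*a^2/5 - 7*a/6 - 3*cos(a)/4


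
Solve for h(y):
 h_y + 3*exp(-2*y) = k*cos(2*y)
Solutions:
 h(y) = C1 + k*sin(2*y)/2 + 3*exp(-2*y)/2


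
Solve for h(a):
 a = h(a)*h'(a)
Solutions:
 h(a) = -sqrt(C1 + a^2)
 h(a) = sqrt(C1 + a^2)


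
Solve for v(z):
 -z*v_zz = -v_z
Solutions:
 v(z) = C1 + C2*z^2


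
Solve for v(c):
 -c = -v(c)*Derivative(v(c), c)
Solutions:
 v(c) = -sqrt(C1 + c^2)
 v(c) = sqrt(C1 + c^2)


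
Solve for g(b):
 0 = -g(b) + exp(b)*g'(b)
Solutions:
 g(b) = C1*exp(-exp(-b))


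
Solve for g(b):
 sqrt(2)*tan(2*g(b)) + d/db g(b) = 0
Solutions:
 g(b) = -asin(C1*exp(-2*sqrt(2)*b))/2 + pi/2
 g(b) = asin(C1*exp(-2*sqrt(2)*b))/2


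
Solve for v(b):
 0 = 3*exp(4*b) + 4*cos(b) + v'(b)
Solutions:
 v(b) = C1 - 3*exp(4*b)/4 - 4*sin(b)


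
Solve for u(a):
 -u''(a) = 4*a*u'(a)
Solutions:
 u(a) = C1 + C2*erf(sqrt(2)*a)


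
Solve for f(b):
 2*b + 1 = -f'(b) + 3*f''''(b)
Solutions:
 f(b) = C1 + C4*exp(3^(2/3)*b/3) - b^2 - b + (C2*sin(3^(1/6)*b/2) + C3*cos(3^(1/6)*b/2))*exp(-3^(2/3)*b/6)


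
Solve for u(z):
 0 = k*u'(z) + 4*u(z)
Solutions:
 u(z) = C1*exp(-4*z/k)


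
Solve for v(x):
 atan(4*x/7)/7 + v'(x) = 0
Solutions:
 v(x) = C1 - x*atan(4*x/7)/7 + log(16*x^2 + 49)/8


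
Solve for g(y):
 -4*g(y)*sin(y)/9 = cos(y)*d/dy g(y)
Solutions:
 g(y) = C1*cos(y)^(4/9)


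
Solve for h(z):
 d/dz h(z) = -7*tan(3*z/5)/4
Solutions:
 h(z) = C1 + 35*log(cos(3*z/5))/12


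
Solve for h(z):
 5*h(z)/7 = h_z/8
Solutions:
 h(z) = C1*exp(40*z/7)


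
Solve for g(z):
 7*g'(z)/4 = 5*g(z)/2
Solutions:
 g(z) = C1*exp(10*z/7)


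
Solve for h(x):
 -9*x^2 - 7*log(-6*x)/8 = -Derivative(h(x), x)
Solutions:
 h(x) = C1 + 3*x^3 + 7*x*log(-x)/8 + 7*x*(-1 + log(6))/8


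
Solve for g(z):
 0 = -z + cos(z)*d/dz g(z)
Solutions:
 g(z) = C1 + Integral(z/cos(z), z)


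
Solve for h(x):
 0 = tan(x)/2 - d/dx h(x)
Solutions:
 h(x) = C1 - log(cos(x))/2


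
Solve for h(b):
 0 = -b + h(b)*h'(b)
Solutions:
 h(b) = -sqrt(C1 + b^2)
 h(b) = sqrt(C1 + b^2)


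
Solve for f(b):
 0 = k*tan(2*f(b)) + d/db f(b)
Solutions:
 f(b) = -asin(C1*exp(-2*b*k))/2 + pi/2
 f(b) = asin(C1*exp(-2*b*k))/2


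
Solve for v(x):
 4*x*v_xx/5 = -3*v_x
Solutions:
 v(x) = C1 + C2/x^(11/4)


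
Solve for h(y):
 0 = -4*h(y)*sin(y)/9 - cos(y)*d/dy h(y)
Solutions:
 h(y) = C1*cos(y)^(4/9)


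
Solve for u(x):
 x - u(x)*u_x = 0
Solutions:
 u(x) = -sqrt(C1 + x^2)
 u(x) = sqrt(C1 + x^2)


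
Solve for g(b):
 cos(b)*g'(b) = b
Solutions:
 g(b) = C1 + Integral(b/cos(b), b)


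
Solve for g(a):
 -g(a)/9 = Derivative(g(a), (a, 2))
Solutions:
 g(a) = C1*sin(a/3) + C2*cos(a/3)


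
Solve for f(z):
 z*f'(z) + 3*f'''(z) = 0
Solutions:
 f(z) = C1 + Integral(C2*airyai(-3^(2/3)*z/3) + C3*airybi(-3^(2/3)*z/3), z)


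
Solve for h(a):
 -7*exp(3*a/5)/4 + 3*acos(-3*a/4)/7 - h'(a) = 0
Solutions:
 h(a) = C1 + 3*a*acos(-3*a/4)/7 + sqrt(16 - 9*a^2)/7 - 35*exp(3*a/5)/12


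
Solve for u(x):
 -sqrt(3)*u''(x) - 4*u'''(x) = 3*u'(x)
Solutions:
 u(x) = C1 + (C2*sin(3*sqrt(5)*x/8) + C3*cos(3*sqrt(5)*x/8))*exp(-sqrt(3)*x/8)


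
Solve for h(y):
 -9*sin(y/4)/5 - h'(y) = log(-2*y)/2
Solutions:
 h(y) = C1 - y*log(-y)/2 - y*log(2)/2 + y/2 + 36*cos(y/4)/5


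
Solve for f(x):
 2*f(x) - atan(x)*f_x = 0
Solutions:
 f(x) = C1*exp(2*Integral(1/atan(x), x))


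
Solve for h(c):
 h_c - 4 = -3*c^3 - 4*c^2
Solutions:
 h(c) = C1 - 3*c^4/4 - 4*c^3/3 + 4*c


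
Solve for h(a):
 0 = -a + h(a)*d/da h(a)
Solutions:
 h(a) = -sqrt(C1 + a^2)
 h(a) = sqrt(C1 + a^2)


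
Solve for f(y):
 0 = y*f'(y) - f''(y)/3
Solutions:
 f(y) = C1 + C2*erfi(sqrt(6)*y/2)


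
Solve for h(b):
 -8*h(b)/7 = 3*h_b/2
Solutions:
 h(b) = C1*exp(-16*b/21)


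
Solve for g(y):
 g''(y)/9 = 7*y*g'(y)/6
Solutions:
 g(y) = C1 + C2*erfi(sqrt(21)*y/2)


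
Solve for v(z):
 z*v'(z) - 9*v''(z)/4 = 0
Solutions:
 v(z) = C1 + C2*erfi(sqrt(2)*z/3)


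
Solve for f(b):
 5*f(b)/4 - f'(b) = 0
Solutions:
 f(b) = C1*exp(5*b/4)


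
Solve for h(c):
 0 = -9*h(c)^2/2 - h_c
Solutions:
 h(c) = 2/(C1 + 9*c)


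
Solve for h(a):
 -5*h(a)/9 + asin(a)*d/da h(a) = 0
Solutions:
 h(a) = C1*exp(5*Integral(1/asin(a), a)/9)


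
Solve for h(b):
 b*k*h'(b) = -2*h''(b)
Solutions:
 h(b) = Piecewise((-sqrt(pi)*C1*erf(b*sqrt(k)/2)/sqrt(k) - C2, (k > 0) | (k < 0)), (-C1*b - C2, True))


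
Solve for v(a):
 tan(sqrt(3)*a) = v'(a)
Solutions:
 v(a) = C1 - sqrt(3)*log(cos(sqrt(3)*a))/3


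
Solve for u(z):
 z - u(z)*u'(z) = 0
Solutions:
 u(z) = -sqrt(C1 + z^2)
 u(z) = sqrt(C1 + z^2)


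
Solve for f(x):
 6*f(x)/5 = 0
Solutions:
 f(x) = 0


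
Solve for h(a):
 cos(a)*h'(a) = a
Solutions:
 h(a) = C1 + Integral(a/cos(a), a)


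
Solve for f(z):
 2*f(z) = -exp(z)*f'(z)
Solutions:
 f(z) = C1*exp(2*exp(-z))


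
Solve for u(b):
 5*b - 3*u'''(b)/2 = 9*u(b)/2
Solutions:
 u(b) = C3*exp(-3^(1/3)*b) + 10*b/9 + (C1*sin(3^(5/6)*b/2) + C2*cos(3^(5/6)*b/2))*exp(3^(1/3)*b/2)


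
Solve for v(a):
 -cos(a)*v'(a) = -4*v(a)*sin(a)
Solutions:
 v(a) = C1/cos(a)^4


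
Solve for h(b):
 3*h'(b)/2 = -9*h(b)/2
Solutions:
 h(b) = C1*exp(-3*b)


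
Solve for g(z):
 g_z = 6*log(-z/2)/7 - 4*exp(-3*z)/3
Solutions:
 g(z) = C1 + 6*z*log(-z)/7 + 6*z*(-1 - log(2))/7 + 4*exp(-3*z)/9


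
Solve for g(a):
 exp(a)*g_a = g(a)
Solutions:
 g(a) = C1*exp(-exp(-a))


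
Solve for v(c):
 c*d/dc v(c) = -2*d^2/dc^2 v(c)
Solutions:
 v(c) = C1 + C2*erf(c/2)


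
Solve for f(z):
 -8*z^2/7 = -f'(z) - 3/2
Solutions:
 f(z) = C1 + 8*z^3/21 - 3*z/2


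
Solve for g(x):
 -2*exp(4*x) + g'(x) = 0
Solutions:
 g(x) = C1 + exp(4*x)/2


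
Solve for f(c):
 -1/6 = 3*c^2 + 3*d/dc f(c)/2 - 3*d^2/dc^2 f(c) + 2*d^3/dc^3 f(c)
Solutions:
 f(c) = C1 - 2*c^3/3 - 4*c^2 - 97*c/9 + (C2*sin(sqrt(3)*c/4) + C3*cos(sqrt(3)*c/4))*exp(3*c/4)


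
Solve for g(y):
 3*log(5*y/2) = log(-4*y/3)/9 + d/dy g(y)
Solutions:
 g(y) = C1 + 26*y*log(y)/9 + y*(-26/9 - 29*log(2)/9 + log(3)/9 + 3*log(5) - I*pi/9)


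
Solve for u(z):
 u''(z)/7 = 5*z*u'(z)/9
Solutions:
 u(z) = C1 + C2*erfi(sqrt(70)*z/6)


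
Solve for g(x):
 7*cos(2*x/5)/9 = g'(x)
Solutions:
 g(x) = C1 + 35*sin(2*x/5)/18


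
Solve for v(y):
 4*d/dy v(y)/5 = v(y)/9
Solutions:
 v(y) = C1*exp(5*y/36)


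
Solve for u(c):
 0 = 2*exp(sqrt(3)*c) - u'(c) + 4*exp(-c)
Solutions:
 u(c) = C1 + 2*sqrt(3)*exp(sqrt(3)*c)/3 - 4*exp(-c)


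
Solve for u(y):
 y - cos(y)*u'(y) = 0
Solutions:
 u(y) = C1 + Integral(y/cos(y), y)


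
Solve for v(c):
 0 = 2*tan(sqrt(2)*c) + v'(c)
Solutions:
 v(c) = C1 + sqrt(2)*log(cos(sqrt(2)*c))


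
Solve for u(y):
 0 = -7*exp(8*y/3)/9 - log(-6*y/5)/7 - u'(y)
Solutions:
 u(y) = C1 - y*log(-y)/7 + y*(-log(6) + 1 + log(5))/7 - 7*exp(8*y/3)/24


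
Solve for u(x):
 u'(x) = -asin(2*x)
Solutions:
 u(x) = C1 - x*asin(2*x) - sqrt(1 - 4*x^2)/2


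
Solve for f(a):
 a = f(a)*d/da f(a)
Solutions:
 f(a) = -sqrt(C1 + a^2)
 f(a) = sqrt(C1 + a^2)


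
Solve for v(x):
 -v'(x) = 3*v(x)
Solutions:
 v(x) = C1*exp(-3*x)


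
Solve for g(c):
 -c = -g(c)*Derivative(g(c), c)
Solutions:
 g(c) = -sqrt(C1 + c^2)
 g(c) = sqrt(C1 + c^2)


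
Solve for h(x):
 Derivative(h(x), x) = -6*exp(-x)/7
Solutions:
 h(x) = C1 + 6*exp(-x)/7


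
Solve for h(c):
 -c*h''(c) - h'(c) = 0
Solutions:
 h(c) = C1 + C2*log(c)


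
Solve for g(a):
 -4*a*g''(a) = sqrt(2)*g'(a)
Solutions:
 g(a) = C1 + C2*a^(1 - sqrt(2)/4)


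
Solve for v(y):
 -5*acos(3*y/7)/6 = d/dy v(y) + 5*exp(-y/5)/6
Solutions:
 v(y) = C1 - 5*y*acos(3*y/7)/6 + 5*sqrt(49 - 9*y^2)/18 + 25*exp(-y/5)/6


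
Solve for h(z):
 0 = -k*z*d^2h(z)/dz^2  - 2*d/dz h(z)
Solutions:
 h(z) = C1 + z^(((re(k) - 2)*re(k) + im(k)^2)/(re(k)^2 + im(k)^2))*(C2*sin(2*log(z)*Abs(im(k))/(re(k)^2 + im(k)^2)) + C3*cos(2*log(z)*im(k)/(re(k)^2 + im(k)^2)))


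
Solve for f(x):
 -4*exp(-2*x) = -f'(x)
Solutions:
 f(x) = C1 - 2*exp(-2*x)


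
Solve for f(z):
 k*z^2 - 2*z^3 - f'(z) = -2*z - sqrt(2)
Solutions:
 f(z) = C1 + k*z^3/3 - z^4/2 + z^2 + sqrt(2)*z


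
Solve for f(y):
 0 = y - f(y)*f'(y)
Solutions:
 f(y) = -sqrt(C1 + y^2)
 f(y) = sqrt(C1 + y^2)


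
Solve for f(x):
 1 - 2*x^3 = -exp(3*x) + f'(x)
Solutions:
 f(x) = C1 - x^4/2 + x + exp(3*x)/3


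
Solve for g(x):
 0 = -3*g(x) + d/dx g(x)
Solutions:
 g(x) = C1*exp(3*x)


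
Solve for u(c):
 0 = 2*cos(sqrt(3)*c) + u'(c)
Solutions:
 u(c) = C1 - 2*sqrt(3)*sin(sqrt(3)*c)/3


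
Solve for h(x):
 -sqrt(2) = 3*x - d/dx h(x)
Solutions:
 h(x) = C1 + 3*x^2/2 + sqrt(2)*x


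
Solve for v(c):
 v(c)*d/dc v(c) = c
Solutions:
 v(c) = -sqrt(C1 + c^2)
 v(c) = sqrt(C1 + c^2)


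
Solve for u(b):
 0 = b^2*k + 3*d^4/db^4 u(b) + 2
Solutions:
 u(b) = C1 + C2*b + C3*b^2 + C4*b^3 - b^6*k/1080 - b^4/36


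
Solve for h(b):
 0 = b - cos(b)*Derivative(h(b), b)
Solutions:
 h(b) = C1 + Integral(b/cos(b), b)


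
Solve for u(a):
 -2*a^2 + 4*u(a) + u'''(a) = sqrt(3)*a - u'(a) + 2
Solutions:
 u(a) = C1*exp(-3^(1/3)*a*(-(18 + sqrt(327))^(1/3) + 3^(1/3)/(18 + sqrt(327))^(1/3))/6)*sin(3^(1/6)*a*(3/(18 + sqrt(327))^(1/3) + 3^(2/3)*(18 + sqrt(327))^(1/3))/6) + C2*exp(-3^(1/3)*a*(-(18 + sqrt(327))^(1/3) + 3^(1/3)/(18 + sqrt(327))^(1/3))/6)*cos(3^(1/6)*a*(3/(18 + sqrt(327))^(1/3) + 3^(2/3)*(18 + sqrt(327))^(1/3))/6) + C3*exp(3^(1/3)*a*(-(18 + sqrt(327))^(1/3) + 3^(1/3)/(18 + sqrt(327))^(1/3))/3) + a^2/2 - a/4 + sqrt(3)*a/4 - sqrt(3)/16 + 9/16


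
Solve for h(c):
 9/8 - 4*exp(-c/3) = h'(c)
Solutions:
 h(c) = C1 + 9*c/8 + 12*exp(-c/3)


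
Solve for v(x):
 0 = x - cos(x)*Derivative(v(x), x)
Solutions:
 v(x) = C1 + Integral(x/cos(x), x)


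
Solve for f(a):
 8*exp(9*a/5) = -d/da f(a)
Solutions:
 f(a) = C1 - 40*exp(9*a/5)/9


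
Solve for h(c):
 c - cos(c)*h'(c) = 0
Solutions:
 h(c) = C1 + Integral(c/cos(c), c)


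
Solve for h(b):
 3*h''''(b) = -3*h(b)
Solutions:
 h(b) = (C1*sin(sqrt(2)*b/2) + C2*cos(sqrt(2)*b/2))*exp(-sqrt(2)*b/2) + (C3*sin(sqrt(2)*b/2) + C4*cos(sqrt(2)*b/2))*exp(sqrt(2)*b/2)


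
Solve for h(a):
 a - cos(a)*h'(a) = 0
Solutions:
 h(a) = C1 + Integral(a/cos(a), a)


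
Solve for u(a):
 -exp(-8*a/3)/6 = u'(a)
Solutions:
 u(a) = C1 + exp(-8*a/3)/16


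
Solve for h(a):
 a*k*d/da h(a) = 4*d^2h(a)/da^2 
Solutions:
 h(a) = Piecewise((-sqrt(2)*sqrt(pi)*C1*erf(sqrt(2)*a*sqrt(-k)/4)/sqrt(-k) - C2, (k > 0) | (k < 0)), (-C1*a - C2, True))


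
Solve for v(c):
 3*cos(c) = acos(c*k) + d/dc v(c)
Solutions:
 v(c) = C1 - Piecewise((c*acos(c*k) - sqrt(-c^2*k^2 + 1)/k, Ne(k, 0)), (pi*c/2, True)) + 3*sin(c)


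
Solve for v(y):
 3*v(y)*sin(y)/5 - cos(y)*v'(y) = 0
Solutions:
 v(y) = C1/cos(y)^(3/5)


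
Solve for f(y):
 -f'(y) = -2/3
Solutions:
 f(y) = C1 + 2*y/3


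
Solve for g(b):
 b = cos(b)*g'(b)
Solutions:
 g(b) = C1 + Integral(b/cos(b), b)


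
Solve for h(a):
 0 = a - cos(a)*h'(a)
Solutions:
 h(a) = C1 + Integral(a/cos(a), a)


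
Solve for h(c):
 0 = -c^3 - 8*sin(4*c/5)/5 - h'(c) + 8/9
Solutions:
 h(c) = C1 - c^4/4 + 8*c/9 + 2*cos(4*c/5)


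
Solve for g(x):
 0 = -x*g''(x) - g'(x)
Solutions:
 g(x) = C1 + C2*log(x)


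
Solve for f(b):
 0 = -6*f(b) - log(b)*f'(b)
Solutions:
 f(b) = C1*exp(-6*li(b))


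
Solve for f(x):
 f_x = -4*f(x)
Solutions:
 f(x) = C1*exp(-4*x)


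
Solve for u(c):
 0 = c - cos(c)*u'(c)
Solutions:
 u(c) = C1 + Integral(c/cos(c), c)


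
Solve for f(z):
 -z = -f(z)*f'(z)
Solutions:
 f(z) = -sqrt(C1 + z^2)
 f(z) = sqrt(C1 + z^2)


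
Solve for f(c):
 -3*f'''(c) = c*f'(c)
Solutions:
 f(c) = C1 + Integral(C2*airyai(-3^(2/3)*c/3) + C3*airybi(-3^(2/3)*c/3), c)


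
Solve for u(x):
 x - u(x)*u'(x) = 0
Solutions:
 u(x) = -sqrt(C1 + x^2)
 u(x) = sqrt(C1 + x^2)


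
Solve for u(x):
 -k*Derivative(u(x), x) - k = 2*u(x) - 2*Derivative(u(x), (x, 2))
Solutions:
 u(x) = C1*exp(x*(k - sqrt(k^2 + 16))/4) + C2*exp(x*(k + sqrt(k^2 + 16))/4) - k/2


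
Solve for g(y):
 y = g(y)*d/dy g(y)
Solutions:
 g(y) = -sqrt(C1 + y^2)
 g(y) = sqrt(C1 + y^2)


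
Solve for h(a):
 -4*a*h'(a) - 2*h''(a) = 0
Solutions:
 h(a) = C1 + C2*erf(a)


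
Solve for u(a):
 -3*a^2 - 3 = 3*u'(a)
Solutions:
 u(a) = C1 - a^3/3 - a


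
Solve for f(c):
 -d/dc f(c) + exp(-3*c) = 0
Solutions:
 f(c) = C1 - exp(-3*c)/3


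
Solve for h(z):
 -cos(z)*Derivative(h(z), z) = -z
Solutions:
 h(z) = C1 + Integral(z/cos(z), z)


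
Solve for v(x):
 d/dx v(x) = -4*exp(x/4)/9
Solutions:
 v(x) = C1 - 16*exp(x/4)/9


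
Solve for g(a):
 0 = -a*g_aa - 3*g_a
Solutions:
 g(a) = C1 + C2/a^2


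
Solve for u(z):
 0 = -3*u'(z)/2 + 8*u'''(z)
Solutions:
 u(z) = C1 + C2*exp(-sqrt(3)*z/4) + C3*exp(sqrt(3)*z/4)


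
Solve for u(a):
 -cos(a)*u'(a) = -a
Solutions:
 u(a) = C1 + Integral(a/cos(a), a)


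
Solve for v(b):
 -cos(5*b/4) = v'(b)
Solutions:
 v(b) = C1 - 4*sin(5*b/4)/5


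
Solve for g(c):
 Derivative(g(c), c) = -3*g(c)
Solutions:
 g(c) = C1*exp(-3*c)


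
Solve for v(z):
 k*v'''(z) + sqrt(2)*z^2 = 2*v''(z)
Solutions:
 v(z) = C1 + C2*z + C3*exp(2*z/k) + sqrt(2)*k^2*z^2/8 + sqrt(2)*k*z^3/12 + sqrt(2)*z^4/24


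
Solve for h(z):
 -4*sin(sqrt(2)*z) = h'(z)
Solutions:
 h(z) = C1 + 2*sqrt(2)*cos(sqrt(2)*z)


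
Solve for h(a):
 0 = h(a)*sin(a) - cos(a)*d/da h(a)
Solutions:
 h(a) = C1/cos(a)


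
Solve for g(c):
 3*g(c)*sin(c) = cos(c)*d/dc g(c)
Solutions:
 g(c) = C1/cos(c)^3


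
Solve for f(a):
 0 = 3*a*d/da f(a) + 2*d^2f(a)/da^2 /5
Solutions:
 f(a) = C1 + C2*erf(sqrt(15)*a/2)


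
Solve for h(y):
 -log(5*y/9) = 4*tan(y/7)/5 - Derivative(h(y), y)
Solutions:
 h(y) = C1 + y*log(y) - 2*y*log(3) - y + y*log(5) - 28*log(cos(y/7))/5


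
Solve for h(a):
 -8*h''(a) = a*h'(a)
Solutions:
 h(a) = C1 + C2*erf(a/4)


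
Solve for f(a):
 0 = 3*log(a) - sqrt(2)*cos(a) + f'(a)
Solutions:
 f(a) = C1 - 3*a*log(a) + 3*a + sqrt(2)*sin(a)


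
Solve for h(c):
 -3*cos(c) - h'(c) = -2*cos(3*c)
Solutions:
 h(c) = C1 - 3*sin(c) + 2*sin(3*c)/3


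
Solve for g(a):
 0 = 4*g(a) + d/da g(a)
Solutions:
 g(a) = C1*exp(-4*a)


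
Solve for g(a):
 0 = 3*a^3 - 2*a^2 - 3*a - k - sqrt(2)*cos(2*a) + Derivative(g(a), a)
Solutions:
 g(a) = C1 - 3*a^4/4 + 2*a^3/3 + 3*a^2/2 + a*k + sqrt(2)*sin(2*a)/2


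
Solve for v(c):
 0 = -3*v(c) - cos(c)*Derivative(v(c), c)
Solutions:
 v(c) = C1*(sin(c) - 1)^(3/2)/(sin(c) + 1)^(3/2)


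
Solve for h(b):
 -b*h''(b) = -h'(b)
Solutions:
 h(b) = C1 + C2*b^2


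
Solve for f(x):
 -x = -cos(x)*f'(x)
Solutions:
 f(x) = C1 + Integral(x/cos(x), x)


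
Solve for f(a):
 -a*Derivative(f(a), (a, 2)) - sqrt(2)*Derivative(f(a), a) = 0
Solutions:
 f(a) = C1 + C2*a^(1 - sqrt(2))


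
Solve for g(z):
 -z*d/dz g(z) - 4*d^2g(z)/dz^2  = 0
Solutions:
 g(z) = C1 + C2*erf(sqrt(2)*z/4)


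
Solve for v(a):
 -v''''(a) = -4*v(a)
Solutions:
 v(a) = C1*exp(-sqrt(2)*a) + C2*exp(sqrt(2)*a) + C3*sin(sqrt(2)*a) + C4*cos(sqrt(2)*a)


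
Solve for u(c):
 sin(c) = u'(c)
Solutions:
 u(c) = C1 - cos(c)


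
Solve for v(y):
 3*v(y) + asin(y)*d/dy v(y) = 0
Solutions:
 v(y) = C1*exp(-3*Integral(1/asin(y), y))


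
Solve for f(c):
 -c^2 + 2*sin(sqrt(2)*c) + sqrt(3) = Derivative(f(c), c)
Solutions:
 f(c) = C1 - c^3/3 + sqrt(3)*c - sqrt(2)*cos(sqrt(2)*c)


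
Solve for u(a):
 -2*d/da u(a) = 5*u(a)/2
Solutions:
 u(a) = C1*exp(-5*a/4)


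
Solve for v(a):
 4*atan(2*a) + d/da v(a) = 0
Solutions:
 v(a) = C1 - 4*a*atan(2*a) + log(4*a^2 + 1)


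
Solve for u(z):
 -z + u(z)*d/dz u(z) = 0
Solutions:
 u(z) = -sqrt(C1 + z^2)
 u(z) = sqrt(C1 + z^2)


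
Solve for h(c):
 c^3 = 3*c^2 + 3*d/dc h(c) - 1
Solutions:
 h(c) = C1 + c^4/12 - c^3/3 + c/3


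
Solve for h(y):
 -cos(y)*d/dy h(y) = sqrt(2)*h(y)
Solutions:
 h(y) = C1*(sin(y) - 1)^(sqrt(2)/2)/(sin(y) + 1)^(sqrt(2)/2)


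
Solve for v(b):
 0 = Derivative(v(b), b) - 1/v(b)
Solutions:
 v(b) = -sqrt(C1 + 2*b)
 v(b) = sqrt(C1 + 2*b)


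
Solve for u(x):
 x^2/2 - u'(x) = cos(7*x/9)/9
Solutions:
 u(x) = C1 + x^3/6 - sin(7*x/9)/7


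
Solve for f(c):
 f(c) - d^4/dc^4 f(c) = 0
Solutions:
 f(c) = C1*exp(-c) + C2*exp(c) + C3*sin(c) + C4*cos(c)


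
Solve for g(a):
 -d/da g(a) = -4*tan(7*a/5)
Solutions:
 g(a) = C1 - 20*log(cos(7*a/5))/7


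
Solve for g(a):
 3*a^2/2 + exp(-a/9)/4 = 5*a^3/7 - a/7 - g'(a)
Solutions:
 g(a) = C1 + 5*a^4/28 - a^3/2 - a^2/14 + 9*exp(-a/9)/4


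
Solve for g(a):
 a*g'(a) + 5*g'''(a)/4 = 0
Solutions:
 g(a) = C1 + Integral(C2*airyai(-10^(2/3)*a/5) + C3*airybi(-10^(2/3)*a/5), a)


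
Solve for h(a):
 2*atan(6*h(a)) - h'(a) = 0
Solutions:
 Integral(1/atan(6*_y), (_y, h(a))) = C1 + 2*a


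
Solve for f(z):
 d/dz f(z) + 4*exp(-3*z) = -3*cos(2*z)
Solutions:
 f(z) = C1 - 3*sin(2*z)/2 + 4*exp(-3*z)/3


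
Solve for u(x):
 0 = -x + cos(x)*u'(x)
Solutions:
 u(x) = C1 + Integral(x/cos(x), x)


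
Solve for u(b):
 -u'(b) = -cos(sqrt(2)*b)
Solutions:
 u(b) = C1 + sqrt(2)*sin(sqrt(2)*b)/2


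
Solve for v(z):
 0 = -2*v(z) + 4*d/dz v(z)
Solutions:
 v(z) = C1*exp(z/2)


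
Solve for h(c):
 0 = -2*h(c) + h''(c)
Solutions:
 h(c) = C1*exp(-sqrt(2)*c) + C2*exp(sqrt(2)*c)


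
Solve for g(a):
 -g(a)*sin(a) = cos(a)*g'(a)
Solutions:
 g(a) = C1*cos(a)


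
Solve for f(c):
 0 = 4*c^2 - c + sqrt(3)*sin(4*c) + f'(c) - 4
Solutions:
 f(c) = C1 - 4*c^3/3 + c^2/2 + 4*c + sqrt(3)*cos(4*c)/4
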